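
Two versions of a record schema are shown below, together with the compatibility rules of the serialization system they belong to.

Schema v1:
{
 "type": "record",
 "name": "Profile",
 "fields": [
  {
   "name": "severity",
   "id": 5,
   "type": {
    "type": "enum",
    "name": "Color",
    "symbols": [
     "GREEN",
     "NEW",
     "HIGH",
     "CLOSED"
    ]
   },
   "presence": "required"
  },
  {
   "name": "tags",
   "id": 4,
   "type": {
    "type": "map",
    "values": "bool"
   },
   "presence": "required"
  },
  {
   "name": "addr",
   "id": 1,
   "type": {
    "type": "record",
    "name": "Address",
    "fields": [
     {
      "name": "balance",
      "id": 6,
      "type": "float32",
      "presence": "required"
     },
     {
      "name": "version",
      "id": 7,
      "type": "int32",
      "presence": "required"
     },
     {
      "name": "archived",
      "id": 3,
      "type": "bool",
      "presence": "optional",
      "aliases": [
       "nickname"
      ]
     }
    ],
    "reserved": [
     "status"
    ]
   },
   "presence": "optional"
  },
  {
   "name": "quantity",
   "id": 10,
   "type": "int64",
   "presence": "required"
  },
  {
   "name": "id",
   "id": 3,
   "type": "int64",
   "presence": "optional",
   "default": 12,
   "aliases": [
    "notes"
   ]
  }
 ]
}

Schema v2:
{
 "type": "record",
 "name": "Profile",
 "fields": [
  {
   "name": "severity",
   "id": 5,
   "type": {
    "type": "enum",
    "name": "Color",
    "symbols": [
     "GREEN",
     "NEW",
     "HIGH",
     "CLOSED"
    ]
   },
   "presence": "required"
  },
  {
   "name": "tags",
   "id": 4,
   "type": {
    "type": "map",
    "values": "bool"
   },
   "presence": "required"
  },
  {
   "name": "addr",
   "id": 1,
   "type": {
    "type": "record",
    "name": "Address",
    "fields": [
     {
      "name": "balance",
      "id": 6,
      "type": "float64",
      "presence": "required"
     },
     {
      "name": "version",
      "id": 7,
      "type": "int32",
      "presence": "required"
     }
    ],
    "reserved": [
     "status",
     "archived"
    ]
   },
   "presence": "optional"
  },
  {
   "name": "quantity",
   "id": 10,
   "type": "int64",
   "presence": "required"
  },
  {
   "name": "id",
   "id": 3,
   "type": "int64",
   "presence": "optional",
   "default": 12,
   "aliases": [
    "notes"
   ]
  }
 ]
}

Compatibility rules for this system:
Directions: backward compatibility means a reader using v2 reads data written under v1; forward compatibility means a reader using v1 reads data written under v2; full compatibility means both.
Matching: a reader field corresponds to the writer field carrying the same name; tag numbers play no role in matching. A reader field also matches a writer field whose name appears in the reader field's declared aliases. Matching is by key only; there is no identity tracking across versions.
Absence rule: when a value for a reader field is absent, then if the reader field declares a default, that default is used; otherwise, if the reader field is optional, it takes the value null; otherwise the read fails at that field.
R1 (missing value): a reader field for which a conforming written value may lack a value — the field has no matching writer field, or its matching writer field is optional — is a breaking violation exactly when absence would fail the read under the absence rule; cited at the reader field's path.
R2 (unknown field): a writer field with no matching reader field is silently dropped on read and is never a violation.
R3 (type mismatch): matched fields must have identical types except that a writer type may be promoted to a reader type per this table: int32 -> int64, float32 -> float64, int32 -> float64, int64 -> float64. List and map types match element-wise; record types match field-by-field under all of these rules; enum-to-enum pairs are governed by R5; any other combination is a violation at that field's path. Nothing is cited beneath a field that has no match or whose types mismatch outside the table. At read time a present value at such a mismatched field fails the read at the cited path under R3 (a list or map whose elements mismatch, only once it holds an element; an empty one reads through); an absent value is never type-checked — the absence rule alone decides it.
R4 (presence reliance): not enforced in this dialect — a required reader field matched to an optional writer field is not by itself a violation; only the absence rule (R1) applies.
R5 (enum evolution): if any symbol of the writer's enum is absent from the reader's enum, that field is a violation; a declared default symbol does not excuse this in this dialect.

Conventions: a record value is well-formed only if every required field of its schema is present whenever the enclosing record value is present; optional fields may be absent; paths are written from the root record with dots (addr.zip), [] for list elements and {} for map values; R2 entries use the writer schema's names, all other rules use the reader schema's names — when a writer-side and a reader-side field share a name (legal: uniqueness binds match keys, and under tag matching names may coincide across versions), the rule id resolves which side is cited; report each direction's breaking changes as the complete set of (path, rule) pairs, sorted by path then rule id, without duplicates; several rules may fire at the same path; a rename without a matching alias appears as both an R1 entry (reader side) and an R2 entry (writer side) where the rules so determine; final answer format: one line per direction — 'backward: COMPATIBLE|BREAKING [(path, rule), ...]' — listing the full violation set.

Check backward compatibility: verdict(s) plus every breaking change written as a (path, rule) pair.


arrows below run writer -> reader for Profile
backward on Profile — v2 reading data written by v1:
  severity: paired with writer severity (Color -> Color; writer required)
  tags: paired with writer tags (map<string, bool> -> map<string, bool>; writer required)
  addr: paired with writer addr (Address -> Address; writer optional)
  quantity: paired with writer quantity (int64 -> int64; writer required)
  id: paired with writer id (int64 -> int64; writer optional)
  addr.balance: paired with writer addr.balance (float32 -> float64; writer required)
  addr.version: paired with writer addr.version (int32 -> int32; writer required)
  writer field addr.archived has no reader counterpart
  => no violations; backward on Profile: COMPATIBLE
the rest of the Profile diff is inert for this question:
  field balance in record Address: type float32 changed to float64 -> its effect on Profile is confined to the forward direction, not asked
  removed field archived from record Address (its key "archived" joins the reserved list) -> inert for the asked Profile verdict: nothing fires

backward: COMPATIBLE []


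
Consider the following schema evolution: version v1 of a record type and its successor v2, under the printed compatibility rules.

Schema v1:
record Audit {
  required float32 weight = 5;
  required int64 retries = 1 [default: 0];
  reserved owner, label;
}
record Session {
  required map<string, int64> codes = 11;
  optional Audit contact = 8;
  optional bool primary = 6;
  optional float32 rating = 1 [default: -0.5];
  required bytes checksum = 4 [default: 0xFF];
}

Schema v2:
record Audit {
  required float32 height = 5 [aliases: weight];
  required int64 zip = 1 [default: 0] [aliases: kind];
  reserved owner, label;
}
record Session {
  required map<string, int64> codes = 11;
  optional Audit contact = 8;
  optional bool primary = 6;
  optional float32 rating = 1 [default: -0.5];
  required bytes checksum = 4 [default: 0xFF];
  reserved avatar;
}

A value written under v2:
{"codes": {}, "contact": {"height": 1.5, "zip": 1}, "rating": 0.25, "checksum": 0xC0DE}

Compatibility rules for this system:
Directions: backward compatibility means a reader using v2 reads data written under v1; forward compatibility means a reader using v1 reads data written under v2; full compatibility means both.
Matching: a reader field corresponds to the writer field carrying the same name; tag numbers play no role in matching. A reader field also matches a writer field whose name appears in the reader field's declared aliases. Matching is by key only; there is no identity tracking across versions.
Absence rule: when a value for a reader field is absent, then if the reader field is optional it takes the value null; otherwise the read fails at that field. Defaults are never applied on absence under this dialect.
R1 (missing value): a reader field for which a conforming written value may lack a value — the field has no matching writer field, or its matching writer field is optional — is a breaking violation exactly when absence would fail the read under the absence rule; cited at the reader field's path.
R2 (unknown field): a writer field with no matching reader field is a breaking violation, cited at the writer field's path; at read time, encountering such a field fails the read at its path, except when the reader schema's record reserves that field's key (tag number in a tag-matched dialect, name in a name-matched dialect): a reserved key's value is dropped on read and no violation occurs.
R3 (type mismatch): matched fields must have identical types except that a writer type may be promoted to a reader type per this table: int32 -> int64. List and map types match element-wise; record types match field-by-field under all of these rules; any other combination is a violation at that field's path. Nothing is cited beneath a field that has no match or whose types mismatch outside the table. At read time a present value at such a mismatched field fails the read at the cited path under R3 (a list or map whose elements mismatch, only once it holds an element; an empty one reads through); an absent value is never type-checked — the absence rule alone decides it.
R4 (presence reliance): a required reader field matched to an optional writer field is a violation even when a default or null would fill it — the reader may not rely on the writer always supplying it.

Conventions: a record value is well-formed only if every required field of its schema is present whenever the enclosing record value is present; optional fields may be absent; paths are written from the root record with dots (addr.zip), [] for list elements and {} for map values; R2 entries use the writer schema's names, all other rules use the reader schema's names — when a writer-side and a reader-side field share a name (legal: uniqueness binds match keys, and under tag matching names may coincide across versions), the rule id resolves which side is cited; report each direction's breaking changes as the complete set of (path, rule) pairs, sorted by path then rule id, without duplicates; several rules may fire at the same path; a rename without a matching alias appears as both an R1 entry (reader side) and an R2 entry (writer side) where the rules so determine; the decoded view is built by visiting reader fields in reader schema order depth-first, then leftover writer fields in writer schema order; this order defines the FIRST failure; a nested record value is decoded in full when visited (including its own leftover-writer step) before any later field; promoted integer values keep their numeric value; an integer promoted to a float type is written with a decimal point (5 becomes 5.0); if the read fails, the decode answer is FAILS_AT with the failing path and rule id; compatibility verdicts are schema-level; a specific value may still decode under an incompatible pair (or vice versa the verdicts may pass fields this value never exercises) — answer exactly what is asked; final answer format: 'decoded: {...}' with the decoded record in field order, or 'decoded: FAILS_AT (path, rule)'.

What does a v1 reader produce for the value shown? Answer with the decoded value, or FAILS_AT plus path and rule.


the writer's type comes first in each Session pair
migrating the Session value to v1:
  codes := {}
  read fails at contact.weight under R1 (no fill)
  => FAILS_AT (contact.weight, R1)
remaining Session differences; none change what is asked:
  renamed field retries to zip in record Audit -> affects the rule determinations only; this particular Session value decodes identically

decoded: FAILS_AT (contact.weight, R1)


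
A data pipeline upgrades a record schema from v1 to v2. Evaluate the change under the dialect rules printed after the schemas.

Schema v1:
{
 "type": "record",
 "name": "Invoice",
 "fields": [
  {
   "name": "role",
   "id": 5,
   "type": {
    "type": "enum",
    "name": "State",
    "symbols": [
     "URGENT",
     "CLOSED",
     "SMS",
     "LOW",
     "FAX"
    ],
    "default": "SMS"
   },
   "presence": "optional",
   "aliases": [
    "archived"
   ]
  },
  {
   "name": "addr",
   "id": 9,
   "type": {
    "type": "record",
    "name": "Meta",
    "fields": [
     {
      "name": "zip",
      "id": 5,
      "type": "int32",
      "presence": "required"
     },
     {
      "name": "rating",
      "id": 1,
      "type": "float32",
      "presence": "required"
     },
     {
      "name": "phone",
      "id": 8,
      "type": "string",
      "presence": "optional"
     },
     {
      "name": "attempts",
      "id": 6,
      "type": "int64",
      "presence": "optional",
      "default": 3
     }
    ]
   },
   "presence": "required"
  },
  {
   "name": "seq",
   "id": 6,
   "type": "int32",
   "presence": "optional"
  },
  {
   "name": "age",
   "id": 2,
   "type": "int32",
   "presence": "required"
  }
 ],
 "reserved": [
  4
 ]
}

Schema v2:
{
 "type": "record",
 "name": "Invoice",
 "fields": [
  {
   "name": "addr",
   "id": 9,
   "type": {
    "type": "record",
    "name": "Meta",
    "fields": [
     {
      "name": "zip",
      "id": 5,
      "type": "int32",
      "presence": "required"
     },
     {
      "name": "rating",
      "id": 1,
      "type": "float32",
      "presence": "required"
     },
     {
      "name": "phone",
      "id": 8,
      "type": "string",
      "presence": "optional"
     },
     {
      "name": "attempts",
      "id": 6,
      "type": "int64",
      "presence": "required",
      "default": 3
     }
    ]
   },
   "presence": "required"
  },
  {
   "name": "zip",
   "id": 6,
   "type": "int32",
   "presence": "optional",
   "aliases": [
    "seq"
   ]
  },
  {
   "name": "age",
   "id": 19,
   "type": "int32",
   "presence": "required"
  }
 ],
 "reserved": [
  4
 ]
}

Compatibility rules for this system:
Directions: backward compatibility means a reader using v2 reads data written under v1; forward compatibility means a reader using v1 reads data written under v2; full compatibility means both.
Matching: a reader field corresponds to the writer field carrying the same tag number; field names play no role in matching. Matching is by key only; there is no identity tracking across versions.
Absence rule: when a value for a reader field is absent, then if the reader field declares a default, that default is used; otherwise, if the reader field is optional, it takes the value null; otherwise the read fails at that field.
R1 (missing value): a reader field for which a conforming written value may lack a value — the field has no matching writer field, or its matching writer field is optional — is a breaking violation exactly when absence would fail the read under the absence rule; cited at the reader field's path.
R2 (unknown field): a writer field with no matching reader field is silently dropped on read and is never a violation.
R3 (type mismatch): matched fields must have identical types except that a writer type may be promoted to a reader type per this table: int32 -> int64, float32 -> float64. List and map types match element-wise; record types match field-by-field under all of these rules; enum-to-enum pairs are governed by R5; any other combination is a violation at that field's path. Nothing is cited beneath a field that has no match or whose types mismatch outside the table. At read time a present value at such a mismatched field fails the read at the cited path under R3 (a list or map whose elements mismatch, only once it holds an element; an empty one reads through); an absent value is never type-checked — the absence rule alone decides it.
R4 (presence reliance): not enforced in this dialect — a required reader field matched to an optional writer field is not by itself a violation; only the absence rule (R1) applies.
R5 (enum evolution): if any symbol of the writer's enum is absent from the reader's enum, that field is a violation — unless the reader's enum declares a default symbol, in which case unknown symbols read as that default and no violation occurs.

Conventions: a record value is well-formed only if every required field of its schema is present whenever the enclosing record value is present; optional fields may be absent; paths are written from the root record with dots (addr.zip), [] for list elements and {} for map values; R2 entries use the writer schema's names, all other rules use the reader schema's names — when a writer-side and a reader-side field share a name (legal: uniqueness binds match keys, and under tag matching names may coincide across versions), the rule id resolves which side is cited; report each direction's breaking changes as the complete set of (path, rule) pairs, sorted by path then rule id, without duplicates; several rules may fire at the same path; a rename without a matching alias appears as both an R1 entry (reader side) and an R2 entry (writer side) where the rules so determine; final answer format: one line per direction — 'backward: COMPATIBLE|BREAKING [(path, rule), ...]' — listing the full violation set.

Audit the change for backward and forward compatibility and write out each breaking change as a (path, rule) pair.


arrows below run writer -> reader for Invoice
backward for Invoice (reader v2, writer v1):
  addr: Meta -> Meta, writer required; from addr
  zip: int32 -> int32, writer optional; from seq
  age: no writer match
  writer role: unknown to reader
  writer age: unknown to reader
  addr.zip: int32 -> int32, writer required; from addr.zip
  addr.rating: float32 -> float32, writer required; from addr.rating
  addr.phone: string -> string, writer optional; from addr.phone
  addr.attempts: int64 -> int64, writer optional; from addr.attempts
  rule R1 violated at age
  => 1 violation(s): backward is BREAKING for Invoice
forward for Invoice (reader v1, writer v2):
  role: no writer match
  addr: Meta -> Meta, writer required; from addr
  seq: int32 -> int32, writer optional; from zip
  age: no writer match
  writer age: unknown to reader
  addr.zip: int32 -> int32, writer required; from addr.zip
  addr.rating: float32 -> float32, writer required; from addr.rating
  addr.phone: string -> string, writer optional; from addr.phone
  addr.attempts: int64 -> int64, writer required; from addr.attempts
  rule R1 violated at age
  => 1 violation(s): forward is BREAKING for Invoice

backward: BREAKING [(age, R1)]; forward: BREAKING [(age, R1)]


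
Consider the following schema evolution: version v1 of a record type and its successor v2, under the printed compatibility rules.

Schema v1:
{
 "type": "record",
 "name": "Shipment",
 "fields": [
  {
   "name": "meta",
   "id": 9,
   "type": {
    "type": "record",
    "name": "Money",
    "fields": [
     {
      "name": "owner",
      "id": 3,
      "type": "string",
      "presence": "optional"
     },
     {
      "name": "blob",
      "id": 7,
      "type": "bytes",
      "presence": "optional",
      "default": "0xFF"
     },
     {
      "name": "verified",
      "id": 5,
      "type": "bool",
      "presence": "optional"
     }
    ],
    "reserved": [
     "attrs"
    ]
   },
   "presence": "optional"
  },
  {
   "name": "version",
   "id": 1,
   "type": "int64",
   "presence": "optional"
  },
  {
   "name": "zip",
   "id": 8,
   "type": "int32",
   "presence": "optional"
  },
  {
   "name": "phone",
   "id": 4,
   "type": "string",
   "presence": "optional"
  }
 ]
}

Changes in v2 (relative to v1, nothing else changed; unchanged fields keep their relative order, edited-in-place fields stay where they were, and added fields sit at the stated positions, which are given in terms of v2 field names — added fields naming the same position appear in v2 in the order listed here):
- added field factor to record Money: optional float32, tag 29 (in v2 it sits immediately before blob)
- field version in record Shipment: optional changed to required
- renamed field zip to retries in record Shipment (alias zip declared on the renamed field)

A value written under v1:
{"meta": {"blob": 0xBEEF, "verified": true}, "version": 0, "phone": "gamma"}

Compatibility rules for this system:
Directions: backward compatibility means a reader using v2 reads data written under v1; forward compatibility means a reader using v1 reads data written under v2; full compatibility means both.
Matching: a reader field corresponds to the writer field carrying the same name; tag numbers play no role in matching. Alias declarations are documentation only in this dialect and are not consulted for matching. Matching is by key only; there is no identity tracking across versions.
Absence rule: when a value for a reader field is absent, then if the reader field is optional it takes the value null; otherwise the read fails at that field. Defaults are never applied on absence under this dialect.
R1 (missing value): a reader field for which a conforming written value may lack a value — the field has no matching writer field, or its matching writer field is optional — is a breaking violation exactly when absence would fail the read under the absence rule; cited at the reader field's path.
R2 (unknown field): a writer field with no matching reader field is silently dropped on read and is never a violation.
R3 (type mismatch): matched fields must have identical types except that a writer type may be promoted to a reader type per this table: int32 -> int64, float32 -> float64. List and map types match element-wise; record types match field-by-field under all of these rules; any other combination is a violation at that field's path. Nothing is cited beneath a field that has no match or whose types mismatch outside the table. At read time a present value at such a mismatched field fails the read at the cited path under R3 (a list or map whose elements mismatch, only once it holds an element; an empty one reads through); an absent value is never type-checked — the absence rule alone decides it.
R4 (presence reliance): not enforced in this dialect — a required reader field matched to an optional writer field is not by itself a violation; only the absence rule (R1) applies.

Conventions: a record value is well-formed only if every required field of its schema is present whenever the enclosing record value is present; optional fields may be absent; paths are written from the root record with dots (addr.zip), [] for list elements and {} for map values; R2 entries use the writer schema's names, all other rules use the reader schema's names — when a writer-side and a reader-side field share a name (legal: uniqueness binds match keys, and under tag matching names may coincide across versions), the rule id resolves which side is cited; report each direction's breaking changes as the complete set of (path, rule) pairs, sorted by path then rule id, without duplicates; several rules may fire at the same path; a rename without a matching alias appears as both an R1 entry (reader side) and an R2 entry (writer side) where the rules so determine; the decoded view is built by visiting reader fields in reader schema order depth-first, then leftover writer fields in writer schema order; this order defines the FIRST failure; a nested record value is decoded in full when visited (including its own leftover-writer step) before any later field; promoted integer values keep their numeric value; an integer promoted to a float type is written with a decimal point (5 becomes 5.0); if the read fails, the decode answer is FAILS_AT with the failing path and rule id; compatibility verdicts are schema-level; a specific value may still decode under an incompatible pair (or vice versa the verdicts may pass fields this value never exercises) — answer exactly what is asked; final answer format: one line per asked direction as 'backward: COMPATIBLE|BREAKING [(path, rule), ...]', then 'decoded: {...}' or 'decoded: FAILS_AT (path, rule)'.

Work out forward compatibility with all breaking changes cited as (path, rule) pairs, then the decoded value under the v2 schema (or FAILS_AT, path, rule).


forward: COMPATIBLE []; decoded: {"meta": {"owner": null, "factor": null, "blob": 0xBEEF, "verified": true}, "version": 0, "retries": null, "phone": "gamma"}

in Shipment below, arrows point writer -> reader
checking forward for Shipment: reader v1 against writer v2:
  meta <- meta (Money -> Money, writer optional)
  version <- version (int64 -> int64, writer required)
  zip has no writer counterpart
  phone <- phone (string -> string, writer optional)
  leftover writer field: retries
  meta.owner <- meta.owner (string -> string, writer optional)
  meta.blob <- meta.blob (bytes -> bytes, writer optional)
  meta.verified <- meta.verified (bool -> bool, writer optional)
  leftover writer field: meta.factor
  => forward verdict for Shipment: COMPATIBLE, no violations
decoding the Shipment value with the v2 reader:
  meta.owner := null (not supplied -> null)
  meta.factor := null (not supplied -> null)
  meta.blob := 0xBEEF
  meta.verified := true
  version := 0
  retries := null (not supplied -> null)
  phone := "gamma"
  => decoded: {"meta": {"owner": null, "factor": null, "blob": 0xBEEF, "verified": true}, "version": 0, "retries": null, "phone": "gamma"}
ruling out the remaining Shipment differences:
  field version in record Shipment: optional changed to required -> fires only in the backward direction of Shipment, which is not asked here


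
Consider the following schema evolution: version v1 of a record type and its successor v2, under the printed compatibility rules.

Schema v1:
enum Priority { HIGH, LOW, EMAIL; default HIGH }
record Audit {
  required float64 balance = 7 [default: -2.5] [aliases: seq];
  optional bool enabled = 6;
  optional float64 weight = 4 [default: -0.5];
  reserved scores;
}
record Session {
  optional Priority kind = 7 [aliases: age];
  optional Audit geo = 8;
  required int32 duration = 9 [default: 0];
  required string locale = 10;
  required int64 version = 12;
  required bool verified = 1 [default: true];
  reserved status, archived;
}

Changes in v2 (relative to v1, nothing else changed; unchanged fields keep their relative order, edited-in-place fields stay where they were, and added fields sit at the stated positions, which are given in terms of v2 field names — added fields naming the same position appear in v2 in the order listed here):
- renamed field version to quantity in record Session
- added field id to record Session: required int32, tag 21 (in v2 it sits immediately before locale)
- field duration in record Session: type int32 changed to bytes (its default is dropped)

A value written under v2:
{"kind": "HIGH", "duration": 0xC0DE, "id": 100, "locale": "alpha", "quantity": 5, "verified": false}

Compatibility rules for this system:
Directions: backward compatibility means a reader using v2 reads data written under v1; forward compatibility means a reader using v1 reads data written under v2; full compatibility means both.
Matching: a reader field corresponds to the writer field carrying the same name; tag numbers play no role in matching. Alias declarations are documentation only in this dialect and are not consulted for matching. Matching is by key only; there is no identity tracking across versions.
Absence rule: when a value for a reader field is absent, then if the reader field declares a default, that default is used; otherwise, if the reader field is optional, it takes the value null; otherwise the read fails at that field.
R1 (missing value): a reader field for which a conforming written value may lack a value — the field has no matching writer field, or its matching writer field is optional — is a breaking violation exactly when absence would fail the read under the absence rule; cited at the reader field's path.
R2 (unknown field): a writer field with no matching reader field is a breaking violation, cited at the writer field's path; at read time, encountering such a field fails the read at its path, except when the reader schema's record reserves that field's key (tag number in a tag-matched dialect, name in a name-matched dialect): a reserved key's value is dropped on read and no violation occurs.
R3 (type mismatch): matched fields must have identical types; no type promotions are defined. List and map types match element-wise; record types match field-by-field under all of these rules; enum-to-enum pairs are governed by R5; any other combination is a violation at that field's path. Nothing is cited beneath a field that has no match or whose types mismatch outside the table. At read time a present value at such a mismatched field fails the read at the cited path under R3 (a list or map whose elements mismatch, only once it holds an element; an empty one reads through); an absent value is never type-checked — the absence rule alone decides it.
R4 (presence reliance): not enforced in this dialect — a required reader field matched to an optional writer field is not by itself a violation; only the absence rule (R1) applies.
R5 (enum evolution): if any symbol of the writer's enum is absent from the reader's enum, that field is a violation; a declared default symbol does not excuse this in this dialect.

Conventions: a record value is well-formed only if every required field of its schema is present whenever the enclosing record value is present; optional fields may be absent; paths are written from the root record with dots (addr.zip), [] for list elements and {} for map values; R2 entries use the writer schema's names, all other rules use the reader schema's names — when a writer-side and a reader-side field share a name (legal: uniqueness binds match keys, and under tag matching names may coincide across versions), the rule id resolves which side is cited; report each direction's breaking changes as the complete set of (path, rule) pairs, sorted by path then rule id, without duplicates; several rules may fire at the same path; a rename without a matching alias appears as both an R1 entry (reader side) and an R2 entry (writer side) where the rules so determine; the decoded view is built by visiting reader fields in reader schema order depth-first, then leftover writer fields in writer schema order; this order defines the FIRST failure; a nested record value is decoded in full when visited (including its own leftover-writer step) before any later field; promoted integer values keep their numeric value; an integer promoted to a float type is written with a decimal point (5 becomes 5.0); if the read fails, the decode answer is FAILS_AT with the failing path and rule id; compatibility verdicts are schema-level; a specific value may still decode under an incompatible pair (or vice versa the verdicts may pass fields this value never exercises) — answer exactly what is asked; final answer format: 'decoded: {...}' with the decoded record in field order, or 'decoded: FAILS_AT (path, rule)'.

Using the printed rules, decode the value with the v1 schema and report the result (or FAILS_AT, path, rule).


decoded: FAILS_AT (duration, R3)

each type pair in Session: writer, then reader
decoding the Session value with the v1 reader:
  kind := "HIGH"
  geo := null (missing; optional => null)
  read fails at duration under R3
  => FAILS_AT (duration, R3)
the other Session changes do not affect what is asked:
  renamed field version to quantity in record Session -> affects the rule determinations only; this particular Session value decodes identically
  added field id to record Session: required int32, tag 21 (in v2 it sits immediately before locale) -> affects the rule determinations only; this particular Session value decodes identically


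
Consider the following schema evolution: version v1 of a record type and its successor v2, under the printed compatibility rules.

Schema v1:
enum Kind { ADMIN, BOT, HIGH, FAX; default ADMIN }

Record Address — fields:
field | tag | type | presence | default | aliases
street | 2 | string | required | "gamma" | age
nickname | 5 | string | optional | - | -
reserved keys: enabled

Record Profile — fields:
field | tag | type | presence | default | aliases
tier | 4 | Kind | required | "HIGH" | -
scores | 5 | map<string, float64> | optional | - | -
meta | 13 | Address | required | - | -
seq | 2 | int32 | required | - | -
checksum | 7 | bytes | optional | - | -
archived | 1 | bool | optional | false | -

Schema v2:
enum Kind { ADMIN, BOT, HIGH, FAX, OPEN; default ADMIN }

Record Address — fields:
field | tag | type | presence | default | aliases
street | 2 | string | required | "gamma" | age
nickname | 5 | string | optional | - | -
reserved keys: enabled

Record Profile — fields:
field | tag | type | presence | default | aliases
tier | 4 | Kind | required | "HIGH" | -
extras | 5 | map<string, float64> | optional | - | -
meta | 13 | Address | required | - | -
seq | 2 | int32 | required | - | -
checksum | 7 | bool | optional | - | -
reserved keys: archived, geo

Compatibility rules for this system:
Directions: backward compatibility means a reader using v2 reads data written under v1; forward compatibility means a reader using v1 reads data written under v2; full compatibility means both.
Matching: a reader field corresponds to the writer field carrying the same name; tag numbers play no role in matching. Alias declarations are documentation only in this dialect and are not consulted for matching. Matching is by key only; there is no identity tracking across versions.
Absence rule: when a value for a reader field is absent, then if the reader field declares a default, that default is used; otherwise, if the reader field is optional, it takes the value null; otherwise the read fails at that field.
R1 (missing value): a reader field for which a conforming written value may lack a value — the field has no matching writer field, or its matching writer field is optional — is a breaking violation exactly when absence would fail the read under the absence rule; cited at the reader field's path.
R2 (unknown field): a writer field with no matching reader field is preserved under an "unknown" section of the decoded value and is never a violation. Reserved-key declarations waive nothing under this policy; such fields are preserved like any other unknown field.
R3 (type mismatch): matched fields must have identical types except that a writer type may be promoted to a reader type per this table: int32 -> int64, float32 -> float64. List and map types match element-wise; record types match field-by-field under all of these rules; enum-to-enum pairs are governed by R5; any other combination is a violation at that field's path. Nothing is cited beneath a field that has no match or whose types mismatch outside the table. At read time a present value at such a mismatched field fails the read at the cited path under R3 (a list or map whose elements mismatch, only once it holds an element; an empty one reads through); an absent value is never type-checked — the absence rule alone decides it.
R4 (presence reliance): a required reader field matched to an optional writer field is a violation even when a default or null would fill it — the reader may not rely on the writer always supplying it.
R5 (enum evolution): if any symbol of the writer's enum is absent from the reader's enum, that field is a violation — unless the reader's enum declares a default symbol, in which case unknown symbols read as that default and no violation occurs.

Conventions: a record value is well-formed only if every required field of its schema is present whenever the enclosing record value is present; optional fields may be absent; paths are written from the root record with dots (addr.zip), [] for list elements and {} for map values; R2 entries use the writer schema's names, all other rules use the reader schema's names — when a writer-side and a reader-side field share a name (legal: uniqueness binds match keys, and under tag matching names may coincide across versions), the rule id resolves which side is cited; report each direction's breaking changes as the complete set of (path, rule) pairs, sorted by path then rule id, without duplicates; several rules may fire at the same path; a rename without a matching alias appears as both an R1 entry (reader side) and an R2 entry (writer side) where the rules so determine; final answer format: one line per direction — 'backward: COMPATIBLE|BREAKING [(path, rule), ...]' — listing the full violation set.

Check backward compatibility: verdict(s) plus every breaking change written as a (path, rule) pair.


backward: BREAKING [(checksum, R3)]

each type pair in Profile: writer, then reader
backward analysis of Profile with v2 as reader and v1 as writer:
  Kind -> Kind, writer required: tier aligns to tier
  extras: no writer match
  Address -> Address, writer required: meta aligns to meta
  int32 -> int32, writer required: seq aligns to seq
  bytes -> bool, writer optional: checksum aligns to checksum
  writer field scores has no reader counterpart
  writer field archived has no reader counterpart
  string -> string, writer required: meta.street aligns to meta.street
  string -> string, writer optional: meta.nickname aligns to meta.nickname
  breaking: (checksum, R3)
  => 1 violation(s): backward is BREAKING for Profile
the rest of the Profile diff is inert for this question:
  removed field archived from record Profile (its key "archived" joins the reserved list) -> fires no rule on Profile, leaving the asked answer as it is
  enum Kind (field tier in record Profile): symbol OPEN added -> fires no rule on Profile, leaving the asked answer as it is
  renamed field scores to extras in record Profile -> fires no rule on Profile, leaving the asked answer as it is


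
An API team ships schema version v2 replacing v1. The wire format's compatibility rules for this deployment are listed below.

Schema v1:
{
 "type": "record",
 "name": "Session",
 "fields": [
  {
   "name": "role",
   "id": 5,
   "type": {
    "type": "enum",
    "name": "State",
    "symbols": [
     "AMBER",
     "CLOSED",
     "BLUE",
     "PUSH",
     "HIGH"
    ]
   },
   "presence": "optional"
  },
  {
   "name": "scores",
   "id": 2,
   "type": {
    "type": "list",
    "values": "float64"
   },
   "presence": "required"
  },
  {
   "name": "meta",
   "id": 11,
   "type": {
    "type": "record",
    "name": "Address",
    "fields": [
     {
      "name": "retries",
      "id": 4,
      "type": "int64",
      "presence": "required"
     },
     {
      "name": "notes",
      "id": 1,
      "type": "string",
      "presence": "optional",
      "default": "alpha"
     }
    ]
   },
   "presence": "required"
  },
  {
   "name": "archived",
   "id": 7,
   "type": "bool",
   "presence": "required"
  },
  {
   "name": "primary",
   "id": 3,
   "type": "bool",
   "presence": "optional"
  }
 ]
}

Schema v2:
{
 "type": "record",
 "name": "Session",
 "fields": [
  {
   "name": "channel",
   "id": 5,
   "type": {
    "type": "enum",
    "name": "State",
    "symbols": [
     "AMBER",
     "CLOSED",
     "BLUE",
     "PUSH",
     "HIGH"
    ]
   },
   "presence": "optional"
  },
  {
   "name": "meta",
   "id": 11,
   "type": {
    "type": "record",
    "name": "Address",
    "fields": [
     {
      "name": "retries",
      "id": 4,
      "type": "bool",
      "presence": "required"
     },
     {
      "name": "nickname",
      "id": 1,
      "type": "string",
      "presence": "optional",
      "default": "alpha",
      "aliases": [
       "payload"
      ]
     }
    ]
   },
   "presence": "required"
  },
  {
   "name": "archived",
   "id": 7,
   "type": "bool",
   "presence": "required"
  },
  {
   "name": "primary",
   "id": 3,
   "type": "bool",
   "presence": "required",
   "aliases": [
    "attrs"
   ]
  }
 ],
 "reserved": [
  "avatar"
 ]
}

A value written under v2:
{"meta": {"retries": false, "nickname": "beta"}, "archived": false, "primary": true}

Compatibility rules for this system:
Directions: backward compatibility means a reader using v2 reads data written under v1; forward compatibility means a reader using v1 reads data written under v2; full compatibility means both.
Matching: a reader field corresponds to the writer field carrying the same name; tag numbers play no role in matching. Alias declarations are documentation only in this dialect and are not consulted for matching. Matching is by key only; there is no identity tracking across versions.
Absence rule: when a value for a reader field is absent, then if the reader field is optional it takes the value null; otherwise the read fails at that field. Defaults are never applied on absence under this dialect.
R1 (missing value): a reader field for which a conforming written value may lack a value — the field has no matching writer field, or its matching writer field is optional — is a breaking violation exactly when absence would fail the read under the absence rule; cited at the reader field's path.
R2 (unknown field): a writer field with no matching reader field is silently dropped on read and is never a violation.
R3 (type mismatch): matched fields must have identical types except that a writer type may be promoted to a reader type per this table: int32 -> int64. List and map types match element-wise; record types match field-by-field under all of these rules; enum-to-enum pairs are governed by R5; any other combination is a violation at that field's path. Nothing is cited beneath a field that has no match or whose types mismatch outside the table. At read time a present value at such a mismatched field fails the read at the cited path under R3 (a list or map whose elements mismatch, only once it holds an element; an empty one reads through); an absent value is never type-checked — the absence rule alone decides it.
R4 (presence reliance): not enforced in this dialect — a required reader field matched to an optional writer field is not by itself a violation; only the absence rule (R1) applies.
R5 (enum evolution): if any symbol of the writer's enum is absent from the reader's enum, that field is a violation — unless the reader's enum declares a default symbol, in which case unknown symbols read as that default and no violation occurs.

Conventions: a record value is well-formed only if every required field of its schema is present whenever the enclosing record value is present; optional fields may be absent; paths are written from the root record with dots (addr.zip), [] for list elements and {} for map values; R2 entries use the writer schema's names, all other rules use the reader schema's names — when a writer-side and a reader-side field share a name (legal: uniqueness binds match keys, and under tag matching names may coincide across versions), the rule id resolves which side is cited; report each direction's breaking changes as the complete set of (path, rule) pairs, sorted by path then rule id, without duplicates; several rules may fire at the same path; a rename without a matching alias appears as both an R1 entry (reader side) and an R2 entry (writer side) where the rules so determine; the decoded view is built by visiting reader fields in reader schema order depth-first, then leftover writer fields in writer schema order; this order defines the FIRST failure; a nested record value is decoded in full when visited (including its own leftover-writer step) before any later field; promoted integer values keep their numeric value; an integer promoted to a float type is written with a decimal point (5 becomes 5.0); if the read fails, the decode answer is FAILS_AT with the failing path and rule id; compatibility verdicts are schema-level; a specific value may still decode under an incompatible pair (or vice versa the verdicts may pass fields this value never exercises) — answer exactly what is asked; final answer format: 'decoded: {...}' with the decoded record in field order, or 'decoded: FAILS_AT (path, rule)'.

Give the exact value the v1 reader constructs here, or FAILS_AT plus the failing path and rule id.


arrows below run writer -> reader for Session
migrating the Session value to v1:
  role := null (missing; optional => null)
  read fails at scores under R1 (no fill)
  => FAILS_AT (scores, R1)
ruling out the remaining Session differences:
  field primary in record Session: optional changed to required -> a verdict-level change on Session — the shown value reads the same
  renamed field role to channel in record Session -> fires no rule on Session under this dialect and leaves the result unchanged
  field retries in record Address: type int64 changed to bool -> a verdict-level change on Session — the shown value reads the same
  renamed field notes to nickname in record Address -> fires no rule on Session under this dialect and leaves the result unchanged

decoded: FAILS_AT (scores, R1)
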